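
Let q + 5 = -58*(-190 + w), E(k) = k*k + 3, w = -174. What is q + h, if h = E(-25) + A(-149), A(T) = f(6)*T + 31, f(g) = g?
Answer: 20872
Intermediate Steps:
E(k) = 3 + k² (E(k) = k² + 3 = 3 + k²)
A(T) = 31 + 6*T (A(T) = 6*T + 31 = 31 + 6*T)
h = -235 (h = (3 + (-25)²) + (31 + 6*(-149)) = (3 + 625) + (31 - 894) = 628 - 863 = -235)
q = 21107 (q = -5 - 58*(-190 - 174) = -5 - 58*(-364) = -5 + 21112 = 21107)
q + h = 21107 - 235 = 20872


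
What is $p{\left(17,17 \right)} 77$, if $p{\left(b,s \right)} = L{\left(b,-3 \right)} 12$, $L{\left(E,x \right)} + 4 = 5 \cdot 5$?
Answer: $19404$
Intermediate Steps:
$L{\left(E,x \right)} = 21$ ($L{\left(E,x \right)} = -4 + 5 \cdot 5 = -4 + 25 = 21$)
$p{\left(b,s \right)} = 252$ ($p{\left(b,s \right)} = 21 \cdot 12 = 252$)
$p{\left(17,17 \right)} 77 = 252 \cdot 77 = 19404$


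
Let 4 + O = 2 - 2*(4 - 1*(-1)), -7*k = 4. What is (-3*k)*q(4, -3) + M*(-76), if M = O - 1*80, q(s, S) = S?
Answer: 48908/7 ≈ 6986.9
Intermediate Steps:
k = -4/7 (k = -⅐*4 = -4/7 ≈ -0.57143)
O = -12 (O = -4 + (2 - 2*(4 - 1*(-1))) = -4 + (2 - 2*(4 + 1)) = -4 + (2 - 2*5) = -4 + (2 - 10) = -4 - 8 = -12)
M = -92 (M = -12 - 1*80 = -12 - 80 = -92)
(-3*k)*q(4, -3) + M*(-76) = -3*(-4/7)*(-3) - 92*(-76) = (12/7)*(-3) + 6992 = -36/7 + 6992 = 48908/7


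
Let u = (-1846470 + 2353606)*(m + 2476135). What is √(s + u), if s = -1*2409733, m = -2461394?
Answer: √7473282043 ≈ 86448.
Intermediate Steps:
s = -2409733
u = 7475691776 (u = (-1846470 + 2353606)*(-2461394 + 2476135) = 507136*14741 = 7475691776)
√(s + u) = √(-2409733 + 7475691776) = √7473282043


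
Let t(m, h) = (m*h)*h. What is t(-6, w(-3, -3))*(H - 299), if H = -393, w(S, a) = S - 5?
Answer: 265728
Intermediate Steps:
w(S, a) = -5 + S
t(m, h) = m*h**2 (t(m, h) = (h*m)*h = m*h**2)
t(-6, w(-3, -3))*(H - 299) = (-6*(-5 - 3)**2)*(-393 - 299) = -6*(-8)**2*(-692) = -6*64*(-692) = -384*(-692) = 265728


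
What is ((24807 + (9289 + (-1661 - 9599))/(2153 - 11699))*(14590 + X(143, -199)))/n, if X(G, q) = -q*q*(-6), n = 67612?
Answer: 4976869343019/53785346 ≈ 92532.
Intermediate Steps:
X(G, q) = 6*q² (X(G, q) = -q²*(-6) = 6*q²)
((24807 + (9289 + (-1661 - 9599))/(2153 - 11699))*(14590 + X(143, -199)))/n = ((24807 + (9289 + (-1661 - 9599))/(2153 - 11699))*(14590 + 6*(-199)²))/67612 = ((24807 + (9289 - 11260)/(-9546))*(14590 + 6*39601))*(1/67612) = ((24807 - 1971*(-1/9546))*(14590 + 237606))*(1/67612) = ((24807 + 657/3182)*252196)*(1/67612) = ((78936531/3182)*252196)*(1/67612) = (9953738686038/1591)*(1/67612) = 4976869343019/53785346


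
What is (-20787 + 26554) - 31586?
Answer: -25819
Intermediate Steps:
(-20787 + 26554) - 31586 = 5767 - 31586 = -25819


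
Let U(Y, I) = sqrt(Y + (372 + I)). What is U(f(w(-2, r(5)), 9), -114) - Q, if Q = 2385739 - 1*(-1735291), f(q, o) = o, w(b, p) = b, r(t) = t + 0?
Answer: -4121030 + sqrt(267) ≈ -4.1210e+6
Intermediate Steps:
r(t) = t
U(Y, I) = sqrt(372 + I + Y)
Q = 4121030 (Q = 2385739 + 1735291 = 4121030)
U(f(w(-2, r(5)), 9), -114) - Q = sqrt(372 - 114 + 9) - 1*4121030 = sqrt(267) - 4121030 = -4121030 + sqrt(267)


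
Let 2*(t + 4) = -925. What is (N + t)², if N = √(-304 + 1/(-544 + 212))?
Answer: (77439 - I*√8377107)²/27556 ≈ 2.1732e+5 - 16267.0*I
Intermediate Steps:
t = -933/2 (t = -4 + (½)*(-925) = -4 - 925/2 = -933/2 ≈ -466.50)
N = I*√8377107/166 (N = √(-304 + 1/(-332)) = √(-304 - 1/332) = √(-100929/332) = I*√8377107/166 ≈ 17.436*I)
(N + t)² = (I*√8377107/166 - 933/2)² = (-933/2 + I*√8377107/166)²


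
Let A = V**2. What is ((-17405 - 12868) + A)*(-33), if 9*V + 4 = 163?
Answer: 2966128/3 ≈ 9.8871e+5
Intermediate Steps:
V = 53/3 (V = -4/9 + (1/9)*163 = -4/9 + 163/9 = 53/3 ≈ 17.667)
A = 2809/9 (A = (53/3)**2 = 2809/9 ≈ 312.11)
((-17405 - 12868) + A)*(-33) = ((-17405 - 12868) + 2809/9)*(-33) = (-30273 + 2809/9)*(-33) = -269648/9*(-33) = 2966128/3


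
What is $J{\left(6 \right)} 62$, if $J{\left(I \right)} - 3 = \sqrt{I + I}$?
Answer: $186 + 124 \sqrt{3} \approx 400.77$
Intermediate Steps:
$J{\left(I \right)} = 3 + \sqrt{2} \sqrt{I}$ ($J{\left(I \right)} = 3 + \sqrt{I + I} = 3 + \sqrt{2 I} = 3 + \sqrt{2} \sqrt{I}$)
$J{\left(6 \right)} 62 = \left(3 + \sqrt{2} \sqrt{6}\right) 62 = \left(3 + 2 \sqrt{3}\right) 62 = 186 + 124 \sqrt{3}$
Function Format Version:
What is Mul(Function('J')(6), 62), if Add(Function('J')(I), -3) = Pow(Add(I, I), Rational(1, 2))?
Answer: Add(186, Mul(124, Pow(3, Rational(1, 2)))) ≈ 400.77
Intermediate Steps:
Function('J')(I) = Add(3, Mul(Pow(2, Rational(1, 2)), Pow(I, Rational(1, 2)))) (Function('J')(I) = Add(3, Pow(Add(I, I), Rational(1, 2))) = Add(3, Pow(Mul(2, I), Rational(1, 2))) = Add(3, Mul(Pow(2, Rational(1, 2)), Pow(I, Rational(1, 2)))))
Mul(Function('J')(6), 62) = Mul(Add(3, Mul(Pow(2, Rational(1, 2)), Pow(6, Rational(1, 2)))), 62) = Mul(Add(3, Mul(2, Pow(3, Rational(1, 2)))), 62) = Add(186, Mul(124, Pow(3, Rational(1, 2))))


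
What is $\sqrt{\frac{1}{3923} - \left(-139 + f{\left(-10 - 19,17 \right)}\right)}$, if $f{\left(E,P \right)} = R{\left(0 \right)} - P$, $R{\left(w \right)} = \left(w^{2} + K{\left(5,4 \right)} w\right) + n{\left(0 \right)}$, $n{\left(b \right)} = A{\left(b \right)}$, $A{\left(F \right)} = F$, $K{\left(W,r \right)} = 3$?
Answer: $\frac{\sqrt{2400832847}}{3923} \approx 12.49$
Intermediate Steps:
$n{\left(b \right)} = b$
$R{\left(w \right)} = w^{2} + 3 w$ ($R{\left(w \right)} = \left(w^{2} + 3 w\right) + 0 = w^{2} + 3 w$)
$f{\left(E,P \right)} = - P$ ($f{\left(E,P \right)} = 0 \left(3 + 0\right) - P = 0 \cdot 3 - P = 0 - P = - P$)
$\sqrt{\frac{1}{3923} - \left(-139 + f{\left(-10 - 19,17 \right)}\right)} = \sqrt{\frac{1}{3923} + \left(139 - \left(-1\right) 17\right)} = \sqrt{\frac{1}{3923} + \left(139 - -17\right)} = \sqrt{\frac{1}{3923} + \left(139 + 17\right)} = \sqrt{\frac{1}{3923} + 156} = \sqrt{\frac{611989}{3923}} = \frac{\sqrt{2400832847}}{3923}$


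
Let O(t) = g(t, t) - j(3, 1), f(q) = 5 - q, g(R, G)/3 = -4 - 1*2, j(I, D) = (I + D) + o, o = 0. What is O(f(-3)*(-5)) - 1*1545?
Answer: -1567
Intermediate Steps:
j(I, D) = D + I (j(I, D) = (I + D) + 0 = (D + I) + 0 = D + I)
g(R, G) = -18 (g(R, G) = 3*(-4 - 1*2) = 3*(-4 - 2) = 3*(-6) = -18)
O(t) = -22 (O(t) = -18 - (1 + 3) = -18 - 1*4 = -18 - 4 = -22)
O(f(-3)*(-5)) - 1*1545 = -22 - 1*1545 = -22 - 1545 = -1567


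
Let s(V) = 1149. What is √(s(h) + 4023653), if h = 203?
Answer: √4024802 ≈ 2006.2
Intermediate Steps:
√(s(h) + 4023653) = √(1149 + 4023653) = √4024802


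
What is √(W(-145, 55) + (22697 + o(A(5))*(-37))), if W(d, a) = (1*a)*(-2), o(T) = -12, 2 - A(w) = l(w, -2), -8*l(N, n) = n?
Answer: 3*√2559 ≈ 151.76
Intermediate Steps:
l(N, n) = -n/8
A(w) = 7/4 (A(w) = 2 - (-1)*(-2)/8 = 2 - 1*¼ = 2 - ¼ = 7/4)
W(d, a) = -2*a (W(d, a) = a*(-2) = -2*a)
√(W(-145, 55) + (22697 + o(A(5))*(-37))) = √(-2*55 + (22697 - 12*(-37))) = √(-110 + (22697 + 444)) = √(-110 + 23141) = √23031 = 3*√2559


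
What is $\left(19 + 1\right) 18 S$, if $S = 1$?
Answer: $360$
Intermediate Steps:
$\left(19 + 1\right) 18 S = \left(19 + 1\right) 18 \cdot 1 = 20 \cdot 18 \cdot 1 = 360 \cdot 1 = 360$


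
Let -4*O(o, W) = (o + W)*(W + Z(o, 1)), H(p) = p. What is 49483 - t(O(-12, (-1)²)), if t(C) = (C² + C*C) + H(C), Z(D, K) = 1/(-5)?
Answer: 1236778/25 ≈ 49471.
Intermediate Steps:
Z(D, K) = -⅕
O(o, W) = -(-⅕ + W)*(W + o)/4 (O(o, W) = -(o + W)*(W - ⅕)/4 = -(W + o)*(-⅕ + W)/4 = -(-⅕ + W)*(W + o)/4)
t(C) = C + 2*C² (t(C) = (C² + C*C) + C = (C² + C²) + C = 2*C² + C = C + 2*C²)
49483 - t(O(-12, (-1)²)) = 49483 - (-((-1)²)²/4 + (1/20)*(-1)² + (1/20)*(-12) - ¼*(-1)²*(-12))*(1 + 2*(-((-1)²)²/4 + (1/20)*(-1)² + (1/20)*(-12) - ¼*(-1)²*(-12))) = 49483 - (-¼*1² + (1/20)*1 - ⅗ - ¼*1*(-12))*(1 + 2*(-¼*1² + (1/20)*1 - ⅗ - ¼*1*(-12))) = 49483 - (-¼*1 + 1/20 - ⅗ + 3)*(1 + 2*(-¼*1 + 1/20 - ⅗ + 3)) = 49483 - (-¼ + 1/20 - ⅗ + 3)*(1 + 2*(-¼ + 1/20 - ⅗ + 3)) = 49483 - 11*(1 + 2*(11/5))/5 = 49483 - 11*(1 + 22/5)/5 = 49483 - 11*27/(5*5) = 49483 - 1*297/25 = 49483 - 297/25 = 1236778/25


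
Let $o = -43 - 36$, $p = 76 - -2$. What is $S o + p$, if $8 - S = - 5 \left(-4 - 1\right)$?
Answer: $1421$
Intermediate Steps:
$p = 78$ ($p = 76 + 2 = 78$)
$o = -79$ ($o = -43 - 36 = -79$)
$S = -17$ ($S = 8 - - 5 \left(-4 - 1\right) = 8 - \left(-5\right) \left(-5\right) = 8 - 25 = -17$)
$S o + p = \left(-17\right) \left(-79\right) + 78 = 1343 + 78 = 1421$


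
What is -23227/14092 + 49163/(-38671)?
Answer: -1591016313/544951732 ≈ -2.9196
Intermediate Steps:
-23227/14092 + 49163/(-38671) = -23227*1/14092 + 49163*(-1/38671) = -23227/14092 - 49163/38671 = -1591016313/544951732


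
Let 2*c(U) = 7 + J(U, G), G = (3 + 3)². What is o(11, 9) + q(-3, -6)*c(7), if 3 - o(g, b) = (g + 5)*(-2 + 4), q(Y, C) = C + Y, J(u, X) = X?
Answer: -445/2 ≈ -222.50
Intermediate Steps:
G = 36 (G = 6² = 36)
o(g, b) = -7 - 2*g (o(g, b) = 3 - (g + 5)*(-2 + 4) = 3 - (5 + g)*2 = 3 - (10 + 2*g) = 3 + (-10 - 2*g) = -7 - 2*g)
c(U) = 43/2 (c(U) = (7 + 36)/2 = (½)*43 = 43/2)
o(11, 9) + q(-3, -6)*c(7) = (-7 - 2*11) + (-6 - 3)*(43/2) = (-7 - 22) - 9*43/2 = -29 - 387/2 = -445/2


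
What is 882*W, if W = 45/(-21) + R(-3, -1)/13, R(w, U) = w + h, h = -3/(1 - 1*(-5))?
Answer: -27657/13 ≈ -2127.5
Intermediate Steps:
h = -1/2 (h = -3/(1 + 5) = -3/6 = -3*1/6 = -1/2 ≈ -0.50000)
R(w, U) = -1/2 + w (R(w, U) = w - 1/2 = -1/2 + w)
W = -439/182 (W = 45/(-21) + (-1/2 - 3)/13 = 45*(-1/21) - 7/2*1/13 = -15/7 - 7/26 = -439/182 ≈ -2.4121)
882*W = 882*(-439/182) = -27657/13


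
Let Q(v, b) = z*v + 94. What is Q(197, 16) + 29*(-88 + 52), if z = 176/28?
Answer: 2018/7 ≈ 288.29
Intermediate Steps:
z = 44/7 (z = 176*(1/28) = 44/7 ≈ 6.2857)
Q(v, b) = 94 + 44*v/7 (Q(v, b) = 44*v/7 + 94 = 94 + 44*v/7)
Q(197, 16) + 29*(-88 + 52) = (94 + (44/7)*197) + 29*(-88 + 52) = (94 + 8668/7) + 29*(-36) = 9326/7 - 1044 = 2018/7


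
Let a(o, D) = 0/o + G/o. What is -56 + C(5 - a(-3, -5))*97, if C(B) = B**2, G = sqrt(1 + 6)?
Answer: 22000/9 + 970*sqrt(7)/3 ≈ 3299.9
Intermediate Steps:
G = sqrt(7) ≈ 2.6458
a(o, D) = sqrt(7)/o (a(o, D) = 0/o + sqrt(7)/o = 0 + sqrt(7)/o = sqrt(7)/o)
-56 + C(5 - a(-3, -5))*97 = -56 + (5 - sqrt(7)/(-3))**2*97 = -56 + (5 - sqrt(7)*(-1)/3)**2*97 = -56 + (5 - (-1)*sqrt(7)/3)**2*97 = -56 + (5 + sqrt(7)/3)**2*97 = -56 + 97*(5 + sqrt(7)/3)**2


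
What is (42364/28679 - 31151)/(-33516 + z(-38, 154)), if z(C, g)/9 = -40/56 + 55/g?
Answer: 11677610/12565981 ≈ 0.92930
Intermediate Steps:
z(C, g) = -45/7 + 495/g (z(C, g) = 9*(-40/56 + 55/g) = 9*(-40*1/56 + 55/g) = 9*(-5/7 + 55/g) = -45/7 + 495/g)
(42364/28679 - 31151)/(-33516 + z(-38, 154)) = (42364/28679 - 31151)/(-33516 + (-45/7 + 495/154)) = (42364*(1/28679) - 31151)/(-33516 + (-45/7 + 495*(1/154))) = (356/241 - 31151)/(-33516 + (-45/7 + 45/14)) = -7507035/(241*(-33516 - 45/14)) = -7507035/(241*(-469269/14)) = -7507035/241*(-14/469269) = 11677610/12565981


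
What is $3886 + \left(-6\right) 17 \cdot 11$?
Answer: $2764$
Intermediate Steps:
$3886 + \left(-6\right) 17 \cdot 11 = 3886 - 1122 = 2764$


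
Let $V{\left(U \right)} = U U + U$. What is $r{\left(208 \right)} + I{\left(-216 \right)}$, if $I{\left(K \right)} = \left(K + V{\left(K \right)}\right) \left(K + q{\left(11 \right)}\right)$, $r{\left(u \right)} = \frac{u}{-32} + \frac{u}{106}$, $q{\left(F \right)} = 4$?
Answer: $- \frac{1038746209}{106} \approx -9.7995 \cdot 10^{6}$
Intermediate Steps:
$V{\left(U \right)} = U + U^{2}$ ($V{\left(U \right)} = U^{2} + U = U + U^{2}$)
$r{\left(u \right)} = - \frac{37 u}{1696}$ ($r{\left(u \right)} = u \left(- \frac{1}{32}\right) + u \frac{1}{106} = - \frac{u}{32} + \frac{u}{106} = - \frac{37 u}{1696}$)
$I{\left(K \right)} = \left(4 + K\right) \left(K + K \left(1 + K\right)\right)$ ($I{\left(K \right)} = \left(K + K \left(1 + K\right)\right) \left(K + 4\right) = \left(K + K \left(1 + K\right)\right) \left(4 + K\right) = \left(4 + K\right) \left(K + K \left(1 + K\right)\right)$)
$r{\left(208 \right)} + I{\left(-216 \right)} = \left(- \frac{37}{1696}\right) 208 - 216 \left(8 + \left(-216\right)^{2} + 6 \left(-216\right)\right) = - \frac{481}{106} - 216 \left(8 + 46656 - 1296\right) = - \frac{481}{106} - 9799488 = - \frac{1038746209}{106}$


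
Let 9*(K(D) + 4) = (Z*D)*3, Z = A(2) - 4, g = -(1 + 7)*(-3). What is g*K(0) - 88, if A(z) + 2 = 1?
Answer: -184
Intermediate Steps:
g = 24 (g = -8*(-3) = -1*(-24) = 24)
A(z) = -1 (A(z) = -2 + 1 = -1)
Z = -5 (Z = -1 - 4 = -5)
K(D) = -4 - 5*D/3 (K(D) = -4 + (-5*D*3)/9 = -4 + (-15*D)/9 = -4 - 5*D/3)
g*K(0) - 88 = 24*(-4 - 5/3*0) - 88 = 24*(-4 + 0) - 88 = 24*(-4) - 88 = -96 - 88 = -184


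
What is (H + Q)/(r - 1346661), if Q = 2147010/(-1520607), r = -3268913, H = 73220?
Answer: -314510445/19826198117 ≈ -0.015863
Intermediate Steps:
Q = -12130/8591 (Q = 2147010*(-1/1520607) = -12130/8591 ≈ -1.4119)
(H + Q)/(r - 1346661) = (73220 - 12130/8591)/(-3268913 - 1346661) = (629020890/8591)/(-4615574) = (629020890/8591)*(-1/4615574) = -314510445/19826198117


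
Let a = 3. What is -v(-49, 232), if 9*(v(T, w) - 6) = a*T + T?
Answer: 142/9 ≈ 15.778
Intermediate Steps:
v(T, w) = 6 + 4*T/9 (v(T, w) = 6 + (3*T + T)/9 = 6 + (4*T)/9 = 6 + 4*T/9)
-v(-49, 232) = -(6 + (4/9)*(-49)) = -(6 - 196/9) = -1*(-142/9) = 142/9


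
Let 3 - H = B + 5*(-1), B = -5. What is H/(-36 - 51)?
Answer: -13/87 ≈ -0.14943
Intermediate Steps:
H = 13 (H = 3 - (-5 + 5*(-1)) = 3 - (-5 - 5) = 3 - 1*(-10) = 3 + 10 = 13)
H/(-36 - 51) = 13/(-36 - 51) = 13/(-87) = -1/87*13 = -13/87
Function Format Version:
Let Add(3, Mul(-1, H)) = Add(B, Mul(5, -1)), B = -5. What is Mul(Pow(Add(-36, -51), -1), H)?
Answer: Rational(-13, 87) ≈ -0.14943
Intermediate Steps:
H = 13 (H = Add(3, Mul(-1, Add(-5, Mul(5, -1)))) = Add(3, Mul(-1, Add(-5, -5))) = Add(3, Mul(-1, -10)) = Add(3, 10) = 13)
Mul(Pow(Add(-36, -51), -1), H) = Mul(Pow(Add(-36, -51), -1), 13) = Mul(Pow(-87, -1), 13) = Mul(Rational(-1, 87), 13) = Rational(-13, 87)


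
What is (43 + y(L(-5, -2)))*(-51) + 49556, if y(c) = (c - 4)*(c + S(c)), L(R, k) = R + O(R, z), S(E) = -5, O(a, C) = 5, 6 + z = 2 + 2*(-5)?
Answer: 46343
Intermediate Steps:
z = -14 (z = -6 + (2 + 2*(-5)) = -6 + (2 - 10) = -6 - 8 = -14)
L(R, k) = 5 + R (L(R, k) = R + 5 = 5 + R)
y(c) = (-5 + c)*(-4 + c) (y(c) = (c - 4)*(c - 5) = (-4 + c)*(-5 + c) = (-5 + c)*(-4 + c))
(43 + y(L(-5, -2)))*(-51) + 49556 = (43 + (20 + (5 - 5)² - 9*(5 - 5)))*(-51) + 49556 = (43 + (20 + 0² - 9*0))*(-51) + 49556 = (43 + (20 + 0 + 0))*(-51) + 49556 = (43 + 20)*(-51) + 49556 = 63*(-51) + 49556 = -3213 + 49556 = 46343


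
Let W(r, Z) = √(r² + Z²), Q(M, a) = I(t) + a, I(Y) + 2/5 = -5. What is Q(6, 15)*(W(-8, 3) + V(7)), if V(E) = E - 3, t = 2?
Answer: 192/5 + 48*√73/5 ≈ 120.42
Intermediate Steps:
I(Y) = -27/5 (I(Y) = -⅖ - 5 = -27/5)
V(E) = -3 + E
Q(M, a) = -27/5 + a
W(r, Z) = √(Z² + r²)
Q(6, 15)*(W(-8, 3) + V(7)) = (-27/5 + 15)*(√(3² + (-8)²) + (-3 + 7)) = 48*(√(9 + 64) + 4)/5 = 48*(√73 + 4)/5 = 48*(4 + √73)/5 = 192/5 + 48*√73/5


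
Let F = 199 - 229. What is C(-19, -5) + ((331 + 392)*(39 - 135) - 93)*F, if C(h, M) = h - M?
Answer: 2085016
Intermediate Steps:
F = -30
C(-19, -5) + ((331 + 392)*(39 - 135) - 93)*F = (-19 - 1*(-5)) + ((331 + 392)*(39 - 135) - 93)*(-30) = (-19 + 5) + (723*(-96) - 93)*(-30) = -14 + (-69408 - 93)*(-30) = -14 - 69501*(-30) = -14 + 2085030 = 2085016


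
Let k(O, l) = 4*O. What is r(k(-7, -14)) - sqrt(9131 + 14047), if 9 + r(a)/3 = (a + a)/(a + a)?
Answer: -24 - sqrt(23178) ≈ -176.24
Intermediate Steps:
r(a) = -24 (r(a) = -27 + 3*((a + a)/(a + a)) = -27 + 3*((2*a)/((2*a))) = -27 + 3*((2*a)*(1/(2*a))) = -27 + 3*1 = -27 + 3 = -24)
r(k(-7, -14)) - sqrt(9131 + 14047) = -24 - sqrt(9131 + 14047) = -24 - sqrt(23178)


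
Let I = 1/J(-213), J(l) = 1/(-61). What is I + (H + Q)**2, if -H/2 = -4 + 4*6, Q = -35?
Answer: 5564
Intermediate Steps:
H = -40 (H = -2*(-4 + 4*6) = -2*(-4 + 24) = -2*20 = -40)
J(l) = -1/61
I = -61 (I = 1/(-1/61) = -61)
I + (H + Q)**2 = -61 + (-40 - 35)**2 = -61 + (-75)**2 = -61 + 5625 = 5564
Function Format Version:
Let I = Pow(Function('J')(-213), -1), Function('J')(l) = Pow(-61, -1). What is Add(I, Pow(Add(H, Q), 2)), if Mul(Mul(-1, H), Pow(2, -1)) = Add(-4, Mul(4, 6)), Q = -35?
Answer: 5564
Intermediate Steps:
H = -40 (H = Mul(-2, Add(-4, Mul(4, 6))) = Mul(-2, Add(-4, 24)) = Mul(-2, 20) = -40)
Function('J')(l) = Rational(-1, 61)
I = -61 (I = Pow(Rational(-1, 61), -1) = -61)
Add(I, Pow(Add(H, Q), 2)) = Add(-61, Pow(Add(-40, -35), 2)) = Add(-61, Pow(-75, 2)) = Add(-61, 5625) = 5564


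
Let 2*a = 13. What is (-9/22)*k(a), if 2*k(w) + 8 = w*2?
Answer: -45/44 ≈ -1.0227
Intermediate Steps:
a = 13/2 (a = (½)*13 = 13/2 ≈ 6.5000)
k(w) = -4 + w (k(w) = -4 + (w*2)/2 = -4 + (2*w)/2 = -4 + w)
(-9/22)*k(a) = (-9/22)*(-4 + 13/2) = -9*1/22*(5/2) = -9/22*5/2 = -45/44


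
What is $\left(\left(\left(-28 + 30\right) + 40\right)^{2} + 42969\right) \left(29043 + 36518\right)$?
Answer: $2932740213$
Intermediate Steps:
$\left(\left(\left(-28 + 30\right) + 40\right)^{2} + 42969\right) \left(29043 + 36518\right) = \left(\left(2 + 40\right)^{2} + 42969\right) 65561 = \left(42^{2} + 42969\right) 65561 = \left(1764 + 42969\right) 65561 = 44733 \cdot 65561 = 2932740213$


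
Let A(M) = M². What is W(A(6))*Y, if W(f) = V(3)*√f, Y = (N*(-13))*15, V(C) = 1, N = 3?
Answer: -3510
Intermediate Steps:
Y = -585 (Y = (3*(-13))*15 = -39*15 = -585)
W(f) = √f (W(f) = 1*√f = √f)
W(A(6))*Y = √(6²)*(-585) = √36*(-585) = 6*(-585) = -3510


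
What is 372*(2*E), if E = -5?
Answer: -3720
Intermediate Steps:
372*(2*E) = 372*(2*(-5)) = 372*(-10) = -3720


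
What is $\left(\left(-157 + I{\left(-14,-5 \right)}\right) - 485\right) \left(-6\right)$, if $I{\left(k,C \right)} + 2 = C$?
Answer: $3894$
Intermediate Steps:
$I{\left(k,C \right)} = -2 + C$
$\left(\left(-157 + I{\left(-14,-5 \right)}\right) - 485\right) \left(-6\right) = \left(\left(-157 - 7\right) - 485\right) \left(-6\right) = \left(-164 - 485\right) \left(-6\right) = \left(-649\right) \left(-6\right) = 3894$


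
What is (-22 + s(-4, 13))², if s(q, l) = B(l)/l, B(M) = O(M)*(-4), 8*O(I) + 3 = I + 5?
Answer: 344569/676 ≈ 509.72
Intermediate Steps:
O(I) = ¼ + I/8 (O(I) = -3/8 + (I + 5)/8 = -3/8 + (5 + I)/8 = -3/8 + (5/8 + I/8) = ¼ + I/8)
B(M) = -1 - M/2 (B(M) = (¼ + M/8)*(-4) = -1 - M/2)
s(q, l) = (-1 - l/2)/l
(-22 + s(-4, 13))² = (-22 + (½)*(-2 - 1*13)/13)² = (-22 + (½)*(1/13)*(-2 - 13))² = (-22 + (½)*(1/13)*(-15))² = (-22 - 15/26)² = (-587/26)² = 344569/676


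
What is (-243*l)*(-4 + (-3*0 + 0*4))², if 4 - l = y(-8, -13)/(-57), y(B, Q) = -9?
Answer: -283824/19 ≈ -14938.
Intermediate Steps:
l = 73/19 (l = 4 - (-9)/(-57) = 4 - (-9)*(-1)/57 = 4 - 1*3/19 = 4 - 3/19 = 73/19 ≈ 3.8421)
(-243*l)*(-4 + (-3*0 + 0*4))² = (-243*73/19)*(-4 + (-3*0 + 0*4))² = -17739*(-4 + (0 + 0))²/19 = -17739*(-4 + 0)²/19 = -17739/19*(-4)² = -17739/19*16 = -283824/19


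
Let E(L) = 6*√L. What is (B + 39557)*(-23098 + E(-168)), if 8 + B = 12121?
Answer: -1193473660 + 620040*I*√42 ≈ -1.1935e+9 + 4.0183e+6*I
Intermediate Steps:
B = 12113 (B = -8 + 12121 = 12113)
(B + 39557)*(-23098 + E(-168)) = (12113 + 39557)*(-23098 + 6*√(-168)) = 51670*(-23098 + 6*(2*I*√42)) = 51670*(-23098 + 12*I*√42) = -1193473660 + 620040*I*√42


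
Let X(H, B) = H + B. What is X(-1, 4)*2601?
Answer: 7803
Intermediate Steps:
X(H, B) = B + H
X(-1, 4)*2601 = (4 - 1)*2601 = 3*2601 = 7803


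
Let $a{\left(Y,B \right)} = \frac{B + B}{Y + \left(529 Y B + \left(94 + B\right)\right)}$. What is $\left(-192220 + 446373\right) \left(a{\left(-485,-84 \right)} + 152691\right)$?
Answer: $\frac{836326396560539451}{21550985} \approx 3.8807 \cdot 10^{10}$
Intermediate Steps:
$a{\left(Y,B \right)} = \frac{2 B}{94 + B + Y + 529 B Y}$ ($a{\left(Y,B \right)} = \frac{2 B}{Y + \left(529 B Y + \left(94 + B\right)\right)} = \frac{2 B}{Y + \left(94 + B + 529 B Y\right)} = \frac{2 B}{94 + B + Y + 529 B Y}$)
$\left(-192220 + 446373\right) \left(a{\left(-485,-84 \right)} + 152691\right) = \left(-192220 + 446373\right) \left(2 \left(-84\right) \frac{1}{94 - 84 - 485 + 529 \left(-84\right) \left(-485\right)} + 152691\right) = 254153 \left(2 \left(-84\right) \frac{1}{94 - 84 - 485 + 21551460} + 152691\right) = 254153 \left(2 \left(-84\right) \frac{1}{21550985} + 152691\right) = 254153 \left(- \frac{168}{21550985} + 152691\right) = 254153 \cdot \frac{3290641450467}{21550985} = \frac{836326396560539451}{21550985}$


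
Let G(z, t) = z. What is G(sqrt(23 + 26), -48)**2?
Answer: 49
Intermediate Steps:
G(sqrt(23 + 26), -48)**2 = (sqrt(23 + 26))**2 = (sqrt(49))**2 = 7**2 = 49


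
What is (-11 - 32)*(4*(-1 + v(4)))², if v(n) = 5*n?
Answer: -248368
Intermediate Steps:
(-11 - 32)*(4*(-1 + v(4)))² = (-11 - 32)*(4*(-1 + 5*4))² = -43*16*(-1 + 20)² = -43*(4*19)² = -43*76² = -43*5776 = -248368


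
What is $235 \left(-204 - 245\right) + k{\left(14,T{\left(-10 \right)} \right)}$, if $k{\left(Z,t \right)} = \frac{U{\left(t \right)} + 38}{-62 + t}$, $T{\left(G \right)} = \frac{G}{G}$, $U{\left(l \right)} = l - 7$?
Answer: $- \frac{6436447}{61} \approx -1.0552 \cdot 10^{5}$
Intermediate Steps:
$U{\left(l \right)} = -7 + l$
$T{\left(G \right)} = 1$
$k{\left(Z,t \right)} = \frac{31 + t}{-62 + t}$ ($k{\left(Z,t \right)} = \frac{\left(-7 + t\right) + 38}{-62 + t} = \frac{31 + t}{-62 + t}$)
$235 \left(-204 - 245\right) + k{\left(14,T{\left(-10 \right)} \right)} = 235 \left(-204 - 245\right) + \frac{31 + 1}{-62 + 1} = 235 \left(-449\right) + \frac{1}{-61} \cdot 32 = -105515 - \frac{32}{61} = - \frac{6436447}{61}$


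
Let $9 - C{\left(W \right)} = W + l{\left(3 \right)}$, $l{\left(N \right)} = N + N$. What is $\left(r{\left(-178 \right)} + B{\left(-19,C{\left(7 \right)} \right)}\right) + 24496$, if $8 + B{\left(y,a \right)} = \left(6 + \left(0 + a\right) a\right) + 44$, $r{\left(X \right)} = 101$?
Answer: $24655$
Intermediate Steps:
$l{\left(N \right)} = 2 N$
$C{\left(W \right)} = 3 - W$ ($C{\left(W \right)} = 9 - \left(W + 2 \cdot 3\right) = 9 - \left(W + 6\right) = 9 - \left(6 + W\right) = 3 - W$)
$B{\left(y,a \right)} = 42 + a^{2}$ ($B{\left(y,a \right)} = -8 + \left(\left(6 + \left(0 + a\right) a\right) + 44\right) = -8 + \left(\left(6 + a a\right) + 44\right) = -8 + \left(\left(6 + a^{2}\right) + 44\right) = -8 + \left(50 + a^{2}\right) = 42 + a^{2}$)
$\left(r{\left(-178 \right)} + B{\left(-19,C{\left(7 \right)} \right)}\right) + 24496 = \left(101 + \left(42 + \left(3 - 7\right)^{2}\right)\right) + 24496 = \left(101 + \left(42 + \left(-4\right)^{2}\right)\right) + 24496 = \left(101 + \left(42 + 16\right)\right) + 24496 = \left(101 + 58\right) + 24496 = 159 + 24496 = 24655$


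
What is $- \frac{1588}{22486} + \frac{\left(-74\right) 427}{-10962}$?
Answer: $\frac{24753749}{8803269} \approx 2.8119$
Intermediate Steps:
$- \frac{1588}{22486} + \frac{\left(-74\right) 427}{-10962} = \left(-1588\right) \frac{1}{22486} - - \frac{2257}{783} = - \frac{794}{11243} + \frac{2257}{783} = \frac{24753749}{8803269}$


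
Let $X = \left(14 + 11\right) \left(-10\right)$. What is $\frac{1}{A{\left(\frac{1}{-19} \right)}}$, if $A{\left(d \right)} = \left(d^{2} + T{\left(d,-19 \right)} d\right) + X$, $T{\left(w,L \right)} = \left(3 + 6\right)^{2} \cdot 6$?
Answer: $- \frac{361}{99483} \approx -0.0036288$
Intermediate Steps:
$T{\left(w,L \right)} = 486$ ($T{\left(w,L \right)} = 9^{2} \cdot 6 = 81 \cdot 6 = 486$)
$X = -250$ ($X = 25 \left(-10\right) = -250$)
$A{\left(d \right)} = -250 + d^{2} + 486 d$ ($A{\left(d \right)} = \left(d^{2} + 486 d\right) - 250 = -250 + d^{2} + 486 d$)
$\frac{1}{A{\left(\frac{1}{-19} \right)}} = \frac{1}{-250 + \left(\frac{1}{-19}\right)^{2} + \frac{486}{-19}} = \frac{1}{-250 + \left(- \frac{1}{19}\right)^{2} + 486 \left(- \frac{1}{19}\right)} = \frac{1}{-250 + \frac{1}{361} - \frac{486}{19}} = \frac{1}{- \frac{99483}{361}} = - \frac{361}{99483}$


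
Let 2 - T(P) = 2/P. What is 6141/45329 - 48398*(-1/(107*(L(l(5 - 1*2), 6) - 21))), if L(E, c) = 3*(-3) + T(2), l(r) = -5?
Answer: -2174777419/140655887 ≈ -15.462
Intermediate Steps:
T(P) = 2 - 2/P
L(E, c) = -8 (L(E, c) = 3*(-3) + (2 - 2/2) = -9 + (2 - 2*½) = -9 + (2 - 1) = -9 + 1 = -8)
6141/45329 - 48398*(-1/(107*(L(l(5 - 1*2), 6) - 21))) = 6141/45329 - 48398*(-1/(107*(-8 - 21))) = 6141*(1/45329) - 48398/((-107*(-29))) = 6141/45329 - 48398/3103 = -2174777419/140655887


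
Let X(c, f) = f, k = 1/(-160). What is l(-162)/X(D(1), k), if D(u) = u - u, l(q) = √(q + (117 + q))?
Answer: -480*I*√23 ≈ -2302.0*I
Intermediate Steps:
l(q) = √(117 + 2*q)
D(u) = 0
k = -1/160 ≈ -0.0062500
l(-162)/X(D(1), k) = √(117 + 2*(-162))/(-1/160) = √(117 - 324)*(-160) = √(-207)*(-160) = (3*I*√23)*(-160) = -480*I*√23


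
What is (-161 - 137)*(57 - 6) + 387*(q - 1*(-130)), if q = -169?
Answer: -30291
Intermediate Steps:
(-161 - 137)*(57 - 6) + 387*(q - 1*(-130)) = (-161 - 137)*(57 - 6) + 387*(-169 - 1*(-130)) = -298*51 + 387*(-169 + 130) = -15198 + 387*(-39) = -15198 - 15093 = -30291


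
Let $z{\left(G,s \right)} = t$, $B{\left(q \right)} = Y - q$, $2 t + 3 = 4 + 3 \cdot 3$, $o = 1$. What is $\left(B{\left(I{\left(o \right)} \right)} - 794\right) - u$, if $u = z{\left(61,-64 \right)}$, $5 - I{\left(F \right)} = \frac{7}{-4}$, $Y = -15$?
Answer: $- \frac{3283}{4} \approx -820.75$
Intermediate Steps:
$I{\left(F \right)} = \frac{27}{4}$ ($I{\left(F \right)} = 5 - \frac{7}{-4} = 5 - 7 \left(- \frac{1}{4}\right) = 5 - - \frac{7}{4} = 5 + \frac{7}{4} = \frac{27}{4}$)
$t = 5$ ($t = - \frac{3}{2} + \frac{4 + 3 \cdot 3}{2} = - \frac{3}{2} + \frac{4 + 9}{2} = - \frac{3}{2} + \frac{1}{2} \cdot 13 = - \frac{3}{2} + \frac{13}{2} = 5$)
$B{\left(q \right)} = -15 - q$
$z{\left(G,s \right)} = 5$
$u = 5$
$\left(B{\left(I{\left(o \right)} \right)} - 794\right) - u = \left(\left(-15 - \frac{27}{4}\right) - 794\right) - 5 = \left(- \frac{87}{4} - 794\right) - 5 = - \frac{3263}{4} - 5 = - \frac{3283}{4}$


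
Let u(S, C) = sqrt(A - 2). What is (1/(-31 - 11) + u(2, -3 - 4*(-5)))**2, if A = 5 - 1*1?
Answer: 3529/1764 - sqrt(2)/21 ≈ 1.9332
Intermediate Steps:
A = 4 (A = 5 - 1 = 4)
u(S, C) = sqrt(2) (u(S, C) = sqrt(4 - 2) = sqrt(2))
(1/(-31 - 11) + u(2, -3 - 4*(-5)))**2 = (1/(-31 - 11) + sqrt(2))**2 = (1/(-42) + sqrt(2))**2 = (-1/42 + sqrt(2))**2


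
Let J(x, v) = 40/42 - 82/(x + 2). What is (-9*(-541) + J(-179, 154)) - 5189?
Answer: -394726/1239 ≈ -318.58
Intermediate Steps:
J(x, v) = 20/21 - 82/(2 + x) (J(x, v) = 40*(1/42) - 82/(2 + x) = 20/21 - 82/(2 + x))
(-9*(-541) + J(-179, 154)) - 5189 = (-9*(-541) + 2*(-841 + 10*(-179))/(21*(2 - 179))) - 5189 = (4869 + (2/21)*(-841 - 1790)/(-177)) - 5189 = (4869 + (2/21)*(-1/177)*(-2631)) - 5189 = (4869 + 1754/1239) - 5189 = 6034445/1239 - 5189 = -394726/1239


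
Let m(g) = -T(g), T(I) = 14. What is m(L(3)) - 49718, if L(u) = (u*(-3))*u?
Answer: -49732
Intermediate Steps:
L(u) = -3*u² (L(u) = (-3*u)*u = -3*u²)
m(g) = -14 (m(g) = -1*14 = -14)
m(L(3)) - 49718 = -14 - 49718 = -49732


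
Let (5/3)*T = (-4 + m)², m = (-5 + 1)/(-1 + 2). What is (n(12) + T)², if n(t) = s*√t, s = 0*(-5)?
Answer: 36864/25 ≈ 1474.6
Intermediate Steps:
m = -4 (m = -4/1 = -4*1 = -4)
T = 192/5 (T = 3*(-4 - 4)²/5 = (⅗)*(-8)² = (⅗)*64 = 192/5 ≈ 38.400)
s = 0
n(t) = 0 (n(t) = 0*√t = 0)
(n(12) + T)² = (0 + 192/5)² = (192/5)² = 36864/25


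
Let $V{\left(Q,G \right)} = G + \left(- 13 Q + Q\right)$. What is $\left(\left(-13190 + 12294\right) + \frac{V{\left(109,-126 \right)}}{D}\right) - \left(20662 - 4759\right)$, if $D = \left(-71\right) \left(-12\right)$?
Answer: $- \frac{2385697}{142} \approx -16801.0$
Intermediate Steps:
$V{\left(Q,G \right)} = G - 12 Q$
$D = 852$
$\left(\left(-13190 + 12294\right) + \frac{V{\left(109,-126 \right)}}{D}\right) - \left(20662 - 4759\right) = \left(\left(-13190 + 12294\right) + \frac{-126 - 1308}{852}\right) - \left(20662 - 4759\right) = \left(-896 + \left(-126 - 1308\right) \frac{1}{852}\right) - \left(20662 - 4759\right) = \left(-896 - \frac{239}{142}\right) - 15903 = - \frac{127471}{142} - 15903 = - \frac{2385697}{142}$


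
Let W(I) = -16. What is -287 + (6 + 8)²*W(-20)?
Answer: -3423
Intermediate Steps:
-287 + (6 + 8)²*W(-20) = -287 + (6 + 8)²*(-16) = -287 + 14²*(-16) = -287 + 196*(-16) = -287 - 3136 = -3423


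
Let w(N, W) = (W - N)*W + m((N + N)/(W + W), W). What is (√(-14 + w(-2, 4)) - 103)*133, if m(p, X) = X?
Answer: -13699 + 133*√14 ≈ -13201.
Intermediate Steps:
w(N, W) = W + W*(W - N) (w(N, W) = (W - N)*W + W = W*(W - N) + W = W + W*(W - N))
(√(-14 + w(-2, 4)) - 103)*133 = (√(-14 + 4*(1 + 4 - 1*(-2))) - 103)*133 = (√(-14 + 4*(1 + 4 + 2)) - 103)*133 = (√(-14 + 4*7) - 103)*133 = (√(-14 + 28) - 103)*133 = (√14 - 103)*133 = (-103 + √14)*133 = -13699 + 133*√14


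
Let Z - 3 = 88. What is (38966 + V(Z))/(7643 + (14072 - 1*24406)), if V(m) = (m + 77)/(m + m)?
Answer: -506570/34983 ≈ -14.480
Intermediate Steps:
Z = 91 (Z = 3 + 88 = 91)
V(m) = (77 + m)/(2*m) (V(m) = (77 + m)/((2*m)) = (77 + m)*(1/(2*m)) = (77 + m)/(2*m))
(38966 + V(Z))/(7643 + (14072 - 1*24406)) = (38966 + (½)*(77 + 91)/91)/(7643 + (14072 - 1*24406)) = (38966 + (½)*(1/91)*168)/(7643 + (14072 - 24406)) = (38966 + 12/13)/(7643 - 10334) = (506570/13)/(-2691) = (506570/13)*(-1/2691) = -506570/34983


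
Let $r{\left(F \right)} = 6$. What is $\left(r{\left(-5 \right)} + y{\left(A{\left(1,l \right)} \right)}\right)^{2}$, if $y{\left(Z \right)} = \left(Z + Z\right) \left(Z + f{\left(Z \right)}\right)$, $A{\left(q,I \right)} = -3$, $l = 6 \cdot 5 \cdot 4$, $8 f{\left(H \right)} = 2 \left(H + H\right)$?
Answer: $1089$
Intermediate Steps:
$f{\left(H \right)} = \frac{H}{2}$ ($f{\left(H \right)} = \frac{2 \left(H + H\right)}{8} = \frac{2 \cdot 2 H}{8} = \frac{4 H}{8} = \frac{H}{2}$)
$l = 120$ ($l = 30 \cdot 4 = 120$)
$y{\left(Z \right)} = 3 Z^{2}$ ($y{\left(Z \right)} = \left(Z + Z\right) \left(Z + \frac{Z}{2}\right) = 2 Z \frac{3 Z}{2} = 3 Z^{2}$)
$\left(r{\left(-5 \right)} + y{\left(A{\left(1,l \right)} \right)}\right)^{2} = \left(6 + 3 \left(-3\right)^{2}\right)^{2} = \left(6 + 3 \cdot 9\right)^{2} = \left(6 + 27\right)^{2} = 33^{2} = 1089$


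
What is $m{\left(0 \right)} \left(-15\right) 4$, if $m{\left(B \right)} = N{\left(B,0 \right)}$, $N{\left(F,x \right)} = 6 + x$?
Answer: $-360$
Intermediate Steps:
$m{\left(B \right)} = 6$ ($m{\left(B \right)} = 6 + 0 = 6$)
$m{\left(0 \right)} \left(-15\right) 4 = 6 \left(-15\right) 4 = \left(-90\right) 4 = -360$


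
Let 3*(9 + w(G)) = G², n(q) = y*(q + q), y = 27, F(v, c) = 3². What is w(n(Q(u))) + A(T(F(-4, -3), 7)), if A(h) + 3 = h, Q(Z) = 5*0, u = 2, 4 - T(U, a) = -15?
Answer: 7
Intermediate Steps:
F(v, c) = 9
T(U, a) = 19 (T(U, a) = 4 - 1*(-15) = 4 + 15 = 19)
Q(Z) = 0
A(h) = -3 + h
n(q) = 54*q (n(q) = 27*(q + q) = 27*(2*q) = 54*q)
w(G) = -9 + G²/3
w(n(Q(u))) + A(T(F(-4, -3), 7)) = (-9 + (54*0)²/3) + (-3 + 19) = (-9 + (⅓)*0²) + 16 = (-9 + (⅓)*0) + 16 = (-9 + 0) + 16 = -9 + 16 = 7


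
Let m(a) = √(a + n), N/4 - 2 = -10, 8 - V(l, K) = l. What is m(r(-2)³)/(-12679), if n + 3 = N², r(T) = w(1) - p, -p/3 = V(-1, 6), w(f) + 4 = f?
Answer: -√14845/12679 ≈ -0.0096096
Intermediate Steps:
V(l, K) = 8 - l
w(f) = -4 + f
N = -32 (N = 8 + 4*(-10) = 8 - 40 = -32)
p = -27 (p = -3*(8 - 1*(-1)) = -3*(8 + 1) = -3*9 = -27)
r(T) = 24 (r(T) = (-4 + 1) - 1*(-27) = -3 + 27 = 24)
n = 1021 (n = -3 + (-32)² = -3 + 1024 = 1021)
m(a) = √(1021 + a) (m(a) = √(a + 1021) = √(1021 + a))
m(r(-2)³)/(-12679) = √(1021 + 24³)/(-12679) = √(1021 + 13824)*(-1/12679) = √14845*(-1/12679) = -√14845/12679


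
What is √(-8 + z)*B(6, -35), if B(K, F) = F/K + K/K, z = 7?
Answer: -29*I/6 ≈ -4.8333*I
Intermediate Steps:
B(K, F) = 1 + F/K (B(K, F) = F/K + 1 = 1 + F/K)
√(-8 + z)*B(6, -35) = √(-8 + 7)*((-35 + 6)/6) = √(-1)*((⅙)*(-29)) = I*(-29/6) = -29*I/6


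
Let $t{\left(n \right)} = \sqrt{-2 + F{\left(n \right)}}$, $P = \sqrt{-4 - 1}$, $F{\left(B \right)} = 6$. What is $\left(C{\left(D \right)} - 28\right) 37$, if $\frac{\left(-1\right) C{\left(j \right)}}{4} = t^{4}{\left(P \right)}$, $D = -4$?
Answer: $-3404$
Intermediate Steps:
$P = i \sqrt{5}$ ($P = \sqrt{-5} = i \sqrt{5} \approx 2.2361 i$)
$t{\left(n \right)} = 2$ ($t{\left(n \right)} = \sqrt{-2 + 6} = \sqrt{4} = 2$)
$C{\left(j \right)} = -64$ ($C{\left(j \right)} = - 4 \cdot 2^{4} = \left(-4\right) 16 = -64$)
$\left(C{\left(D \right)} - 28\right) 37 = \left(-64 - 28\right) 37 = \left(-92\right) 37 = -3404$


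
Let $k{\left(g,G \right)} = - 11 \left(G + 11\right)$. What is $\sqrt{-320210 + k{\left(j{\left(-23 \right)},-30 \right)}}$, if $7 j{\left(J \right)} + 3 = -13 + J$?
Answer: $i \sqrt{320001} \approx 565.69 i$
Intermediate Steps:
$j{\left(J \right)} = - \frac{16}{7} + \frac{J}{7}$ ($j{\left(J \right)} = - \frac{3}{7} + \frac{-13 + J}{7} = - \frac{3}{7} + \left(- \frac{13}{7} + \frac{J}{7}\right) = - \frac{16}{7} + \frac{J}{7}$)
$k{\left(g,G \right)} = -121 - 11 G$ ($k{\left(g,G \right)} = - 11 \left(11 + G\right) = -121 - 11 G$)
$\sqrt{-320210 + k{\left(j{\left(-23 \right)},-30 \right)}} = \sqrt{-320210 - -209} = \sqrt{-320210 + \left(-121 + 330\right)} = \sqrt{-320210 + 209} = \sqrt{-320001} = i \sqrt{320001}$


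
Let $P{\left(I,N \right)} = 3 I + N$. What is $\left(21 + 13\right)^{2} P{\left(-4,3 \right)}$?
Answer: $-10404$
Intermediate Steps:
$P{\left(I,N \right)} = N + 3 I$
$\left(21 + 13\right)^{2} P{\left(-4,3 \right)} = \left(21 + 13\right)^{2} \left(3 + 3 \left(-4\right)\right) = 34^{2} \left(3 - 12\right) = 1156 \left(-9\right) = -10404$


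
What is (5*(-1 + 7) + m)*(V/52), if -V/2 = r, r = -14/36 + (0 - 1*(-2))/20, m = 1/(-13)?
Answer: 389/1170 ≈ 0.33248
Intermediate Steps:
m = -1/13 ≈ -0.076923
r = -13/45 (r = -14*1/36 + (0 + 2)*(1/20) = -7/18 + 2*(1/20) = -7/18 + ⅒ = -13/45 ≈ -0.28889)
V = 26/45 (V = -2*(-13/45) = 26/45 ≈ 0.57778)
(5*(-1 + 7) + m)*(V/52) = (5*(-1 + 7) - 1/13)*((26/45)/52) = (5*6 - 1/13)*((26/45)*(1/52)) = (30 - 1/13)*(1/90) = (389/13)*(1/90) = 389/1170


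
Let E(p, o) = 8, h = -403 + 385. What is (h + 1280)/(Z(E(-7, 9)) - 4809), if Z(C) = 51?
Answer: -631/2379 ≈ -0.26524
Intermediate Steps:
h = -18
(h + 1280)/(Z(E(-7, 9)) - 4809) = (-18 + 1280)/(51 - 4809) = 1262/(-4758) = 1262*(-1/4758) = -631/2379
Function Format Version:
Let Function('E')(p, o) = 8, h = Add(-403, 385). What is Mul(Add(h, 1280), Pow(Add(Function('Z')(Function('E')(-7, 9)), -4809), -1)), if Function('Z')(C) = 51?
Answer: Rational(-631, 2379) ≈ -0.26524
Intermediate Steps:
h = -18
Mul(Add(h, 1280), Pow(Add(Function('Z')(Function('E')(-7, 9)), -4809), -1)) = Mul(Add(-18, 1280), Pow(Add(51, -4809), -1)) = Mul(1262, Pow(-4758, -1)) = Mul(1262, Rational(-1, 4758)) = Rational(-631, 2379)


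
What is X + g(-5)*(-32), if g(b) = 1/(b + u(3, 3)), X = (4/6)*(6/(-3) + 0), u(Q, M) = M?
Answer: 44/3 ≈ 14.667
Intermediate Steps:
X = -4/3 (X = (4*(⅙))*(6*(-⅓) + 0) = 2*(-2 + 0)/3 = (⅔)*(-2) = -4/3 ≈ -1.3333)
g(b) = 1/(3 + b) (g(b) = 1/(b + 3) = 1/(3 + b))
X + g(-5)*(-32) = -4/3 - 32/(3 - 5) = -4/3 - 32/(-2) = -4/3 - ½*(-32) = -4/3 + 16 = 44/3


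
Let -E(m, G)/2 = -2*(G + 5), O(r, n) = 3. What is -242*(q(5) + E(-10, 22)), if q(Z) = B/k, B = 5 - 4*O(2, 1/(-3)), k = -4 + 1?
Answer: -80102/3 ≈ -26701.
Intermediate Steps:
k = -3
B = -7 (B = 5 - 4*3 = 5 - 12 = -7)
E(m, G) = 20 + 4*G (E(m, G) = -(-4)*(G + 5) = -(-4)*(5 + G) = -2*(-10 - 2*G) = 20 + 4*G)
q(Z) = 7/3 (q(Z) = -7/(-3) = -7*(-1/3) = 7/3)
-242*(q(5) + E(-10, 22)) = -242*(7/3 + (20 + 4*22)) = -242*(7/3 + (20 + 88)) = -242*(7/3 + 108) = -242*331/3 = -80102/3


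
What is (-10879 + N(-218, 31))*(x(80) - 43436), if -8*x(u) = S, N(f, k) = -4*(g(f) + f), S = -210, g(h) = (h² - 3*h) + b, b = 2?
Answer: 35201313553/4 ≈ 8.8003e+9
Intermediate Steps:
g(h) = 2 + h² - 3*h (g(h) = (h² - 3*h) + 2 = 2 + h² - 3*h)
N(f, k) = -8 - 4*f² + 8*f (N(f, k) = -4*((2 + f² - 3*f) + f) = -4*(2 + f² - 2*f) = -8 - 4*f² + 8*f)
x(u) = 105/4 (x(u) = -⅛*(-210) = 105/4)
(-10879 + N(-218, 31))*(x(80) - 43436) = (-10879 + (-8 - 4*(-218)² + 8*(-218)))*(105/4 - 43436) = (-10879 + (-8 - 4*47524 - 1744))*(-173639/4) = (-10879 + (-8 - 190096 - 1744))*(-173639/4) = (-10879 - 191848)*(-173639/4) = -202727*(-173639/4) = 35201313553/4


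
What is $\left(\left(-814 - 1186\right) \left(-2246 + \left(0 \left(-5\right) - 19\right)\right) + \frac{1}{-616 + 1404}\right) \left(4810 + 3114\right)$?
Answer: $\frac{7071456841981}{197} \approx 3.5896 \cdot 10^{10}$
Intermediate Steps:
$\left(\left(-814 - 1186\right) \left(-2246 + \left(0 \left(-5\right) - 19\right)\right) + \frac{1}{-616 + 1404}\right) \left(4810 + 3114\right) = \left(- 2000 \left(-2246 + \left(0 - 19\right)\right) + \frac{1}{788}\right) 7924 = \left(- 2000 \left(-2246 - 19\right) + \frac{1}{788}\right) 7924 = \left(\left(-2000\right) \left(-2265\right) + \frac{1}{788}\right) 7924 = \left(4530000 + \frac{1}{788}\right) 7924 = \frac{3569640001}{788} \cdot 7924 = \frac{7071456841981}{197}$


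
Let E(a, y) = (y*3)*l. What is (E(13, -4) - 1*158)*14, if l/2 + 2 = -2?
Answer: -868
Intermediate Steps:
l = -8 (l = -4 + 2*(-2) = -4 - 4 = -8)
E(a, y) = -24*y (E(a, y) = (y*3)*(-8) = (3*y)*(-8) = -24*y)
(E(13, -4) - 1*158)*14 = (-24*(-4) - 1*158)*14 = (96 - 158)*14 = -62*14 = -868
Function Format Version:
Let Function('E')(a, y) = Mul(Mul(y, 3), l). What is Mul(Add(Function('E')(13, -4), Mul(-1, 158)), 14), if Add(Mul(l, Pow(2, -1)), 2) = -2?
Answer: -868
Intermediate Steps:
l = -8 (l = Add(-4, Mul(2, -2)) = Add(-4, -4) = -8)
Function('E')(a, y) = Mul(-24, y) (Function('E')(a, y) = Mul(Mul(y, 3), -8) = Mul(Mul(3, y), -8) = Mul(-24, y))
Mul(Add(Function('E')(13, -4), Mul(-1, 158)), 14) = Mul(Add(Mul(-24, -4), Mul(-1, 158)), 14) = Mul(Add(96, -158), 14) = Mul(-62, 14) = -868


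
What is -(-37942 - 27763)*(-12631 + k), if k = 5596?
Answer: -462234675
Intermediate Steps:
-(-37942 - 27763)*(-12631 + k) = -(-37942 - 27763)*(-12631 + 5596) = -(-65705)*(-7035) = -1*462234675 = -462234675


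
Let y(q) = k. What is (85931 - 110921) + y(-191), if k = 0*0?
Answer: -24990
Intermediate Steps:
k = 0
y(q) = 0
(85931 - 110921) + y(-191) = (85931 - 110921) + 0 = -24990 + 0 = -24990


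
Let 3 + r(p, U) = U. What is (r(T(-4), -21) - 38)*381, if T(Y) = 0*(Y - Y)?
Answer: -23622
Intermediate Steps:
T(Y) = 0 (T(Y) = 0*0 = 0)
r(p, U) = -3 + U
(r(T(-4), -21) - 38)*381 = ((-3 - 21) - 38)*381 = (-24 - 38)*381 = -62*381 = -23622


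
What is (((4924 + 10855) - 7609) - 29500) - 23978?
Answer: -45308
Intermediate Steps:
(((4924 + 10855) - 7609) - 29500) - 23978 = ((15779 - 7609) - 29500) - 23978 = (8170 - 29500) - 23978 = -21330 - 23978 = -45308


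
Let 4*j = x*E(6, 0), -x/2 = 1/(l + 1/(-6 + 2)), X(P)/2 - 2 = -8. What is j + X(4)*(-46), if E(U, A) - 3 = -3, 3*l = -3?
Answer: 552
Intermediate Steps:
l = -1 (l = (⅓)*(-3) = -1)
X(P) = -12 (X(P) = 4 + 2*(-8) = 4 - 16 = -12)
E(U, A) = 0 (E(U, A) = 3 - 3 = 0)
x = 8/5 (x = -2/(-1 + 1/(-6 + 2)) = -2/(-1 + 1/(-4)) = -2/(-1 - ¼) = -2/(-5/4) = -2*(-⅘) = 8/5 ≈ 1.6000)
j = 0 (j = ((8/5)*0)/4 = (¼)*0 = 0)
j + X(4)*(-46) = 0 - 12*(-46) = 0 + 552 = 552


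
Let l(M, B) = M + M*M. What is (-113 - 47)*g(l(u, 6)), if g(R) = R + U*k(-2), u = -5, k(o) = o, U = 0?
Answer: -3200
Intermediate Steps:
l(M, B) = M + M²
g(R) = R (g(R) = R + 0*(-2) = R + 0 = R)
(-113 - 47)*g(l(u, 6)) = (-113 - 47)*(-5*(1 - 5)) = -(-800)*(-4) = -160*20 = -3200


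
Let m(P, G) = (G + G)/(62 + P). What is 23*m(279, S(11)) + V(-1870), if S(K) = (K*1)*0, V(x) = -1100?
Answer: -1100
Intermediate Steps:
S(K) = 0 (S(K) = K*0 = 0)
m(P, G) = 2*G/(62 + P) (m(P, G) = (2*G)/(62 + P) = 2*G/(62 + P))
23*m(279, S(11)) + V(-1870) = 23*(2*0/(62 + 279)) - 1100 = 23*(2*0/341) - 1100 = 23*(2*0*(1/341)) - 1100 = 23*0 - 1100 = 0 - 1100 = -1100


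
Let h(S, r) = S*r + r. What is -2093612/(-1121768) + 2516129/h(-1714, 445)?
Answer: -306645993163/213776729970 ≈ -1.4344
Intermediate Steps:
h(S, r) = r + S*r
-2093612/(-1121768) + 2516129/h(-1714, 445) = -2093612/(-1121768) + 2516129/((445*(1 - 1714))) = -2093612*(-1/1121768) + 2516129/((445*(-1713))) = 523403/280442 + 2516129/(-762285) = 523403/280442 + 2516129*(-1/762285) = 523403/280442 - 2516129/762285 = -306645993163/213776729970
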